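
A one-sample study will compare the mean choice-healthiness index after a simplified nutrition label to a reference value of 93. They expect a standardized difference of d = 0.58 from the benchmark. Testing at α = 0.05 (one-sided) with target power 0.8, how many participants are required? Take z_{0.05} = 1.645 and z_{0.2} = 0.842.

n = 19

For a one-sample test: n = ((z_{α} + z_β) / d)².
z_{α} + z_β = 1.645 + 0.842 = 2.487.
n = (2.487 / 0.58)² = 4.288² = 18.39.
Round up.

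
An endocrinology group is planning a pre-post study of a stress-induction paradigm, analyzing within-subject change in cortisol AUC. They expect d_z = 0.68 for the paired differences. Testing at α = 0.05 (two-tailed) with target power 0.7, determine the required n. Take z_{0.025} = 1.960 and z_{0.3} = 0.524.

n = 14 pairs

For a paired (one-sample on differences) test: n = ((z_{α/2} + z_β) / d)².
z_{α/2} + z_β = 1.960 + 0.524 = 2.484.
n = (2.484 / 0.68)² = 3.653² = 13.34.
Round up.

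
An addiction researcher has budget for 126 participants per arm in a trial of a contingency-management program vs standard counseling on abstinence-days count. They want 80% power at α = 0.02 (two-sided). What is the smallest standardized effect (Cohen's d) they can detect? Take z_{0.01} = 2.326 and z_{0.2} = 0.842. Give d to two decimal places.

d_min ≈ 0.40

For two independent groups of n = 126 each: d_min = (z_{α/2} + z_β)·√(2/n).
z-sum = 2.326 + 0.842 = 3.168.
d_min = 3.168 × √(2/126) = 3.168 × 0.1260 = 0.399.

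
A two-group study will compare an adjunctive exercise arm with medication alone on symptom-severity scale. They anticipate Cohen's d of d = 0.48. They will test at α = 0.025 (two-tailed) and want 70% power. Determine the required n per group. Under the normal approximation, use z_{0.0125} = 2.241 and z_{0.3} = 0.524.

n = 67 per group

For two independent groups with equal n: n = 2·((z_{α/2} + z_β) / d)².
z_{α/2} + z_β = 2.241 + 0.524 = 2.765.
n = 2 × (2.765 / 0.48)² = 2 × 5.760² = 2 × 33.18 = 66.4.
Round up to the next whole participant.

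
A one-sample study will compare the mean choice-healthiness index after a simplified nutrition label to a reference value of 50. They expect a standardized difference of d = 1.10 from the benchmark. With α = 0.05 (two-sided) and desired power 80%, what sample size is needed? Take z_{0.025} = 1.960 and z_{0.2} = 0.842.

n = 7

For a one-sample test: n = ((z_{α/2} + z_β) / d)².
z_{α/2} + z_β = 1.960 + 0.842 = 2.802.
n = (2.802 / 1.10)² = 2.547² = 6.49.
Round up.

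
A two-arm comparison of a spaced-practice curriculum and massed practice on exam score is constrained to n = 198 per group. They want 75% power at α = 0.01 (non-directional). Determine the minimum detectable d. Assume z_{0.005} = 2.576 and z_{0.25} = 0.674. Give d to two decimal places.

For two independent groups of n = 198 each: d_min = (z_{α/2} + z_β)·√(2/n).
z-sum = 2.576 + 0.674 = 3.250.
d_min = 3.250 × √(2/198) = 3.250 × 0.1005 = 0.327.

d_min ≈ 0.33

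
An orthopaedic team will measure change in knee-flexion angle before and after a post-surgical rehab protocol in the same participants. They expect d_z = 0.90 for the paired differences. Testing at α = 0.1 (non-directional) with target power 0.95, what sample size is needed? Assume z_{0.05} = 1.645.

For a paired (one-sample on differences) test: n = ((z_{α/2} + z_β) / d)².
z_{α/2} + z_β = 1.645 + 1.645 = 3.290.
n = (3.290 / 0.90)² = 3.656² = 13.36.
Round up.

n = 14 pairs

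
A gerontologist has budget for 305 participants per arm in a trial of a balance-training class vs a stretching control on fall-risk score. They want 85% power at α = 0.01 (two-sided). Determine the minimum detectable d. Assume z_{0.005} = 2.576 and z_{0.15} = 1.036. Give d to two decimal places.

For two independent groups of n = 305 each: d_min = (z_{α/2} + z_β)·√(2/n).
z-sum = 2.576 + 1.036 = 3.612.
d_min = 3.612 × √(2/305) = 3.612 × 0.0810 = 0.292.

d_min ≈ 0.29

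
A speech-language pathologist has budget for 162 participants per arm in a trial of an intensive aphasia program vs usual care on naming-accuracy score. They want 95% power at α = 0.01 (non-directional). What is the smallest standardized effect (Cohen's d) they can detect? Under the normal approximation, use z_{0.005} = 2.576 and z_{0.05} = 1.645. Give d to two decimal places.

d_min ≈ 0.47

For two independent groups of n = 162 each: d_min = (z_{α/2} + z_β)·√(2/n).
z-sum = 2.576 + 1.645 = 4.221.
d_min = 4.221 × √(2/162) = 4.221 × 0.1111 = 0.469.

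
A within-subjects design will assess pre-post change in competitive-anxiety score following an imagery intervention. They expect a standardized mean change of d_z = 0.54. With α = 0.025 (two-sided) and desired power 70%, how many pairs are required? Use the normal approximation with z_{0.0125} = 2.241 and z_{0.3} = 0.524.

For a paired (one-sample on differences) test: n = ((z_{α/2} + z_β) / d)².
z_{α/2} + z_β = 2.241 + 0.524 = 2.765.
n = (2.765 / 0.54)² = 5.120² = 26.22.
Round up.

n = 27 pairs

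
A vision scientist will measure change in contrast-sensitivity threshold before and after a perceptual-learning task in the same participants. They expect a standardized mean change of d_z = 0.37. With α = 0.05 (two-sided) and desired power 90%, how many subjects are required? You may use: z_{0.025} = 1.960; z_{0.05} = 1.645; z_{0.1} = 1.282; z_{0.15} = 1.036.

n = 77 pairs

For a paired (one-sample on differences) test: n = ((z_{α/2} + z_β) / d)².
z_{α/2} + z_β = 1.960 + 1.282 = 3.242.
n = (3.242 / 0.37)² = 8.762² = 76.78.
Round up.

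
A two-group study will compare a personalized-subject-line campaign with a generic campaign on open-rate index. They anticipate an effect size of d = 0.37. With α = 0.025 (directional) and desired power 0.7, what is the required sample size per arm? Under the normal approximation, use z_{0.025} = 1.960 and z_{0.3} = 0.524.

For two independent groups with equal n: n = 2·((z_{α} + z_β) / d)².
z_{α} + z_β = 1.960 + 0.524 = 2.484.
n = 2 × (2.484 / 0.37)² = 2 × 6.714² = 2 × 45.07 = 90.1.
Round up to the next whole participant.

n = 91 per group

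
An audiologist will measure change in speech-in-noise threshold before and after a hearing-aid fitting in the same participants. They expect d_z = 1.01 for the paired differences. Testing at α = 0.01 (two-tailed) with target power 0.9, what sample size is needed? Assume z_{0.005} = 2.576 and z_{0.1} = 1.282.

For a paired (one-sample on differences) test: n = ((z_{α/2} + z_β) / d)².
z_{α/2} + z_β = 2.576 + 1.282 = 3.858.
n = (3.858 / 1.01)² = 3.820² = 14.59.
Round up.

n = 15 pairs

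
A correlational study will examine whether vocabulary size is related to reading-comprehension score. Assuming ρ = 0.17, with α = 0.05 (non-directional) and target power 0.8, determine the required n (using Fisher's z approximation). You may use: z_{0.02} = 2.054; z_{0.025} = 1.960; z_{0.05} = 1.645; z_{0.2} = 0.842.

n = 270

Fisher's z: C = ½·ln((1+r)/(1−r)) = ½·ln(1.4096) = 0.1717.
n = ((z_{α/2} + z_β)/C)² + 3.
(1.960 + 0.842) / 0.1717 = 2.802 / 0.1717 = 16.319.
n = 16.319² + 3 = 266.32 + 3 = 269.3.
Round up.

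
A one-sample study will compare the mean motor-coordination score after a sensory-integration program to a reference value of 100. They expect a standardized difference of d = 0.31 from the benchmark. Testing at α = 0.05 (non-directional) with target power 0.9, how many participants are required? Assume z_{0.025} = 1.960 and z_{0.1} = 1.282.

For a one-sample test: n = ((z_{α/2} + z_β) / d)².
z_{α/2} + z_β = 1.960 + 1.282 = 3.242.
n = (3.242 / 0.31)² = 10.458² = 109.37.
Round up.

n = 110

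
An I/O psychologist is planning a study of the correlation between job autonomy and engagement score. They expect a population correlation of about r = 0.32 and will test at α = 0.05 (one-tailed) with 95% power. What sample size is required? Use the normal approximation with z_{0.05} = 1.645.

n = 102

Fisher's z: C = ½·ln((1+r)/(1−r)) = ½·ln(1.9412) = 0.3316.
n = ((z_{α} + z_β)/C)² + 3.
(1.645 + 1.645) / 0.3316 = 3.290 / 0.3316 = 9.922.
n = 9.922² + 3 = 98.44 + 3 = 101.4.
Round up.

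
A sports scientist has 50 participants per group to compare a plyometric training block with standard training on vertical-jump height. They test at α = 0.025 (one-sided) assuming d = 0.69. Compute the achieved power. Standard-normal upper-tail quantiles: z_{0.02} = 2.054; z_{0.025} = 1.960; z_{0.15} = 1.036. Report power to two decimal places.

For two equal groups, power = Φ(d·√(n/2) − z_{α}).
d·√(n/2) = 0.69 × √(50/2) = 0.69 × 5.000 = 3.450.
z_β = 3.450 − 1.960 = 1.490.
Power = Φ(1.490) = 0.932.

power ≈ 0.93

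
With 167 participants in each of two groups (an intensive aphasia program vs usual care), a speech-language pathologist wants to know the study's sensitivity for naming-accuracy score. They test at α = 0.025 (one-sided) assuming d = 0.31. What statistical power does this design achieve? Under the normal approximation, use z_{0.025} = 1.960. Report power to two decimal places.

power ≈ 0.81

For two equal groups, power = Φ(d·√(n/2) − z_{α}).
d·√(n/2) = 0.31 × √(167/2) = 0.31 × 9.138 = 2.833.
z_β = 2.833 − 1.960 = 0.873.
Power = Φ(0.873) = 0.809.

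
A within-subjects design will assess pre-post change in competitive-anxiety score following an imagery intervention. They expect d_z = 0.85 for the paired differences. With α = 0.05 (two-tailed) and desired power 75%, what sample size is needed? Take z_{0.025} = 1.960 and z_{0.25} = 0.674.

n = 10 pairs

For a paired (one-sample on differences) test: n = ((z_{α/2} + z_β) / d)².
z_{α/2} + z_β = 1.960 + 0.674 = 2.634.
n = (2.634 / 0.85)² = 3.099² = 9.60.
Round up.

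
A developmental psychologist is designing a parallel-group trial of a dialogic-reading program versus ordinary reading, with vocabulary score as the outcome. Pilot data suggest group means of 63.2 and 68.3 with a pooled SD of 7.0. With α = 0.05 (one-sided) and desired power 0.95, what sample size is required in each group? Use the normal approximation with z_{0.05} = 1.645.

n = 41 per group

Cohen's d = |M₁ − M₂| / SD_pooled = |63.2 − 68.3| / 7.0 = 5.1 / 7.0 = 0.729.
For two independent groups with equal n: n = 2·((z_{α} + z_β) / d)².
z_{α} + z_β = 1.645 + 1.645 = 3.290.
n = 2 × (3.290 / 0.729)² = 2 × 4.513² = 2 × 20.37 = 40.7.
Round up to the next whole participant.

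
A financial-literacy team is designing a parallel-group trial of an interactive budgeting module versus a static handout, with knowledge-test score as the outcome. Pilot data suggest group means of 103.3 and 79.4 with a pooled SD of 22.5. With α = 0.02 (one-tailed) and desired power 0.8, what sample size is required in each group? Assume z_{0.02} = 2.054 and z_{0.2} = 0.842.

Cohen's d = |M₁ − M₂| / SD_pooled = |103.3 − 79.4| / 22.5 = 23.9 / 22.5 = 1.062.
For two independent groups with equal n: n = 2·((z_{α} + z_β) / d)².
z_{α} + z_β = 2.054 + 0.842 = 2.896.
n = 2 × (2.896 / 1.062)² = 2 × 2.727² = 2 × 7.44 = 14.9.
Round up to the next whole participant.

n = 15 per group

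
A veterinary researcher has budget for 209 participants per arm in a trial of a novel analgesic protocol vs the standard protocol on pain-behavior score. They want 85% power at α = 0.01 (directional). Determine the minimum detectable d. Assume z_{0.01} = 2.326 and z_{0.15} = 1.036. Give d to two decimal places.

d_min ≈ 0.33

For two independent groups of n = 209 each: d_min = (z_{α} + z_β)·√(2/n).
z-sum = 2.326 + 1.036 = 3.362.
d_min = 3.362 × √(2/209) = 3.362 × 0.0978 = 0.329.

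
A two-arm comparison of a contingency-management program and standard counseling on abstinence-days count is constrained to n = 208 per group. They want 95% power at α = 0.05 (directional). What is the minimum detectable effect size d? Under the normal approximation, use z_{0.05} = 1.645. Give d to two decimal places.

For two independent groups of n = 208 each: d_min = (z_{α} + z_β)·√(2/n).
z-sum = 1.645 + 1.645 = 3.290.
d_min = 3.290 × √(2/208) = 3.290 × 0.0981 = 0.323.

d_min ≈ 0.32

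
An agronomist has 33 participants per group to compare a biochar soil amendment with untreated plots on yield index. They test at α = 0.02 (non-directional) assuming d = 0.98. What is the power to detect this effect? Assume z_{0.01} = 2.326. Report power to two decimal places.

For two equal groups, power = Φ(d·√(n/2) − z_{α/2}).
d·√(n/2) = 0.98 × √(33/2) = 0.98 × 4.062 = 3.981.
z_β = 3.981 − 2.326 = 1.655.
Power = Φ(1.655) = 0.951.

power ≈ 0.95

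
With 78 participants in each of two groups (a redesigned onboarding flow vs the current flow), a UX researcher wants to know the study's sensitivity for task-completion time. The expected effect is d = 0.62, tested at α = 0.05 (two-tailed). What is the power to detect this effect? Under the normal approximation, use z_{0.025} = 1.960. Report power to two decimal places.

power ≈ 0.97

For two equal groups, power = Φ(d·√(n/2) − z_{α/2}).
d·√(n/2) = 0.62 × √(78/2) = 0.62 × 6.245 = 3.872.
z_β = 3.872 − 1.960 = 1.912.
Power = Φ(1.912) = 0.972.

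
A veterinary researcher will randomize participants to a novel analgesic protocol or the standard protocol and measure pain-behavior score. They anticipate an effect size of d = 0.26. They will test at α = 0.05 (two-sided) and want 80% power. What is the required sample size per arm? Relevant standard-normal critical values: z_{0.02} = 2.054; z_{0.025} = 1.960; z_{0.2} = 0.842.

n = 233 per group

For two independent groups with equal n: n = 2·((z_{α/2} + z_β) / d)².
z_{α/2} + z_β = 1.960 + 0.842 = 2.802.
n = 2 × (2.802 / 0.26)² = 2 × 10.777² = 2 × 116.14 = 232.3.
Round up to the next whole participant.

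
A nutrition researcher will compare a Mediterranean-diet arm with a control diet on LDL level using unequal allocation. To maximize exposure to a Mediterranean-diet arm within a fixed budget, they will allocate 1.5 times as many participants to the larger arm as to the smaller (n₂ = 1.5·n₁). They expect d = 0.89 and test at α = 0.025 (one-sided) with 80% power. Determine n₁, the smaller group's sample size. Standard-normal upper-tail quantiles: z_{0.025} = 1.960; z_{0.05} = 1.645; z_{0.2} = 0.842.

With allocation ratio k = n₂/n₁ = 1.5, Var(x̄₁−x̄₂) = σ²(1/n₁ + 1/(k·n₁)) = σ²·(k+1)/(k·n₁).
So n₁ = (1 + 1/k)·((z_{α} + z_β)/d)² = 1.667 × (2.802/0.89)².
n₁ = 1.667 × 9.91 = 16.5.
Round up: n₁ = 17, giving n₂ = ⌈1.5 × 17⌉ = ⌈25.5⌉ = 26.

n₁ = 17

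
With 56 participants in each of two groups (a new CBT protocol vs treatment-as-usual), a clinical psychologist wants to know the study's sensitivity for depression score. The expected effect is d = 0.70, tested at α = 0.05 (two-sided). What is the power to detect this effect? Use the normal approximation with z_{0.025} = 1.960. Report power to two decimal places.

For two equal groups, power = Φ(d·√(n/2) − z_{α/2}).
d·√(n/2) = 0.70 × √(56/2) = 0.70 × 5.292 = 3.704.
z_β = 3.704 − 1.960 = 1.744.
Power = Φ(1.744) = 0.959.

power ≈ 0.96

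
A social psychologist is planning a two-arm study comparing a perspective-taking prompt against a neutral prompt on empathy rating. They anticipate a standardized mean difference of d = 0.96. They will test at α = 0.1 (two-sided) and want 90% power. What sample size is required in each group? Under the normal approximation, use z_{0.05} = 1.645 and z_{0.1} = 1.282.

For two independent groups with equal n: n = 2·((z_{α/2} + z_β) / d)².
z_{α/2} + z_β = 1.645 + 1.282 = 2.927.
n = 2 × (2.927 / 0.96)² = 2 × 3.049² = 2 × 9.30 = 18.6.
Round up to the next whole participant.

n = 19 per group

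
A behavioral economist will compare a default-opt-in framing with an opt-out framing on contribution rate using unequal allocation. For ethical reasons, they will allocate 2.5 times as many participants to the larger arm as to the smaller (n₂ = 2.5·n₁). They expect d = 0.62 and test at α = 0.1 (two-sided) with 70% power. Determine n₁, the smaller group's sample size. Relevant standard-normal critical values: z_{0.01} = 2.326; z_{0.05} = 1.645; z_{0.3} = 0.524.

n₁ = 18

With allocation ratio k = n₂/n₁ = 2.5, Var(x̄₁−x̄₂) = σ²(1/n₁ + 1/(k·n₁)) = σ²·(k+1)/(k·n₁).
So n₁ = (1 + 1/k)·((z_{α/2} + z_β)/d)² = 1.400 × (2.169/0.62)².
n₁ = 1.400 × 12.24 = 17.1.
Round up: n₁ = 18, giving n₂ = 2.5 × 18 = 45.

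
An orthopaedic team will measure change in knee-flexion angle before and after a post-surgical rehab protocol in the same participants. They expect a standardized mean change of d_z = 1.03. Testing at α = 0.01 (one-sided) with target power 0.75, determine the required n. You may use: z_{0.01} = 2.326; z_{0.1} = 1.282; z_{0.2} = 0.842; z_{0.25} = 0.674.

For a paired (one-sample on differences) test: n = ((z_{α} + z_β) / d)².
z_{α} + z_β = 2.326 + 0.674 = 3.000.
n = (3.000 / 1.03)² = 2.913² = 8.48.
Round up.

n = 9 pairs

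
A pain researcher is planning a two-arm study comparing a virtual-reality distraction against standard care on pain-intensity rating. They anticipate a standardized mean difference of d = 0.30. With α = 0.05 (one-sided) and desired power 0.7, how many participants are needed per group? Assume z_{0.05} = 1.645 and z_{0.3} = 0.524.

n = 105 per group

For two independent groups with equal n: n = 2·((z_{α} + z_β) / d)².
z_{α} + z_β = 1.645 + 0.524 = 2.169.
n = 2 × (2.169 / 0.30)² = 2 × 7.230² = 2 × 52.27 = 104.5.
Round up to the next whole participant.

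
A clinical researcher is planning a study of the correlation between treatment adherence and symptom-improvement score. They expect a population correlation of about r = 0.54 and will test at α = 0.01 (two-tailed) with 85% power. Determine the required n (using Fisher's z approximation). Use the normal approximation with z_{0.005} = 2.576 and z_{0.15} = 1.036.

Fisher's z: C = ½·ln((1+r)/(1−r)) = ½·ln(3.3478) = 0.6042.
n = ((z_{α/2} + z_β)/C)² + 3.
(2.576 + 1.036) / 0.6042 = 3.612 / 0.6042 = 5.978.
n = 5.978² + 3 = 35.74 + 3 = 38.7.
Round up.

n = 39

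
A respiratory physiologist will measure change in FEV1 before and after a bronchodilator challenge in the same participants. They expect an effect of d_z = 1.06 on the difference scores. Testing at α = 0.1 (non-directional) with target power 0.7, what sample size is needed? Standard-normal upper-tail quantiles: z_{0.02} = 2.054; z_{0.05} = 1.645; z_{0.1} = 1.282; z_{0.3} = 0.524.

For a paired (one-sample on differences) test: n = ((z_{α/2} + z_β) / d)².
z_{α/2} + z_β = 1.645 + 0.524 = 2.169.
n = (2.169 / 1.06)² = 2.046² = 4.19.
Round up.

n = 5 pairs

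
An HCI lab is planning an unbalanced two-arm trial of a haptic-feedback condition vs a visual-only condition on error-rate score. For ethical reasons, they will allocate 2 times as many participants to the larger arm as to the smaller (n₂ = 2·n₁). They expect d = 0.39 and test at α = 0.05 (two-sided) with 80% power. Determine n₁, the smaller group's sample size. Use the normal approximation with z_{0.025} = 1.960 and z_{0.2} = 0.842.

With allocation ratio k = n₂/n₁ = 2, Var(x̄₁−x̄₂) = σ²(1/n₁ + 1/(k·n₁)) = σ²·(k+1)/(k·n₁).
So n₁ = (1 + 1/k)·((z_{α/2} + z_β)/d)² = 1.500 × (2.802/0.39)².
n₁ = 1.500 × 51.62 = 77.4.
Round up: n₁ = 78, giving n₂ = 2 × 78 = 156.

n₁ = 78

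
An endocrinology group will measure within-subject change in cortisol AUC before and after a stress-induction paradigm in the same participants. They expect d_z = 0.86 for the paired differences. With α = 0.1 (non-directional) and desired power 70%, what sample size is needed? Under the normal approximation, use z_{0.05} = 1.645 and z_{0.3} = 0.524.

n = 7 pairs

For a paired (one-sample on differences) test: n = ((z_{α/2} + z_β) / d)².
z_{α/2} + z_β = 1.645 + 0.524 = 2.169.
n = (2.169 / 0.86)² = 2.522² = 6.36.
Round up.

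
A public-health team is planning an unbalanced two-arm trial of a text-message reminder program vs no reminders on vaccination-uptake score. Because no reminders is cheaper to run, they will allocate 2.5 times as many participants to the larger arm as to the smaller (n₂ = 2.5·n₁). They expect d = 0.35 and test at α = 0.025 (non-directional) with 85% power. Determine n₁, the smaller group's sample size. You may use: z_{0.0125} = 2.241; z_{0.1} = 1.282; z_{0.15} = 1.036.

n₁ = 123

With allocation ratio k = n₂/n₁ = 2.5, Var(x̄₁−x̄₂) = σ²(1/n₁ + 1/(k·n₁)) = σ²·(k+1)/(k·n₁).
So n₁ = (1 + 1/k)·((z_{α/2} + z_β)/d)² = 1.400 × (3.277/0.35)².
n₁ = 1.400 × 87.66 = 122.7.
Round up: n₁ = 123, giving n₂ = ⌈2.5 × 123⌉ = ⌈307.5⌉ = 308.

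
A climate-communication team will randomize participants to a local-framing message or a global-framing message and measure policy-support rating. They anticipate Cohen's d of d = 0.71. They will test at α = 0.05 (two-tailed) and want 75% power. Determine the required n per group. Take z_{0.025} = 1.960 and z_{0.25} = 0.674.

n = 28 per group

For two independent groups with equal n: n = 2·((z_{α/2} + z_β) / d)².
z_{α/2} + z_β = 1.960 + 0.674 = 2.634.
n = 2 × (2.634 / 0.71)² = 2 × 3.710² = 2 × 13.76 = 27.5.
Round up to the next whole participant.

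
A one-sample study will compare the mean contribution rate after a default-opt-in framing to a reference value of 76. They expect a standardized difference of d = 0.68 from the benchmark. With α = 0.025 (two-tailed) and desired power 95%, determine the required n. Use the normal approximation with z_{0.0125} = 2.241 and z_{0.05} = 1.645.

n = 33

For a one-sample test: n = ((z_{α/2} + z_β) / d)².
z_{α/2} + z_β = 2.241 + 1.645 = 3.886.
n = (3.886 / 0.68)² = 5.715² = 32.66.
Round up.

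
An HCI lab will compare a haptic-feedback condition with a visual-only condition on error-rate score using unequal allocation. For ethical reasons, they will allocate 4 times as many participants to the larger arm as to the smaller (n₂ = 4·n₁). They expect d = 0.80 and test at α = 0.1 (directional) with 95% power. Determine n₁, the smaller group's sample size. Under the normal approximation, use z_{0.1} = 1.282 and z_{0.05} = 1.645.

n₁ = 17

With allocation ratio k = n₂/n₁ = 4, Var(x̄₁−x̄₂) = σ²(1/n₁ + 1/(k·n₁)) = σ²·(k+1)/(k·n₁).
So n₁ = (1 + 1/k)·((z_{α} + z_β)/d)² = 1.250 × (2.927/0.80)².
n₁ = 1.250 × 13.39 = 16.7.
Round up: n₁ = 17, giving n₂ = 4 × 17 = 68.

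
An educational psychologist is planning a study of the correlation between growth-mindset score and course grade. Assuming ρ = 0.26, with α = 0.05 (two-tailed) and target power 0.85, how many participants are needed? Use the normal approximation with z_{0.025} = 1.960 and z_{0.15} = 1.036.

Fisher's z: C = ½·ln((1+r)/(1−r)) = ½·ln(1.7027) = 0.2661.
n = ((z_{α/2} + z_β)/C)² + 3.
(1.960 + 1.036) / 0.2661 = 2.996 / 0.2661 = 11.259.
n = 11.259² + 3 = 126.76 + 3 = 129.8.
Round up.

n = 130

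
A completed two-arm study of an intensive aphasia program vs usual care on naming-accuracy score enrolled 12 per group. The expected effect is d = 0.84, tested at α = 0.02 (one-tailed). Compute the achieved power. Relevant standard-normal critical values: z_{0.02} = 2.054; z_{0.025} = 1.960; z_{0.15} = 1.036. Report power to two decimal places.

For two equal groups, power = Φ(d·√(n/2) − z_{α}).
d·√(n/2) = 0.84 × √(12/2) = 0.84 × 2.449 = 2.058.
z_β = 2.058 − 2.054 = 0.004.
Power = Φ(0.004) = 0.501.

power ≈ 0.50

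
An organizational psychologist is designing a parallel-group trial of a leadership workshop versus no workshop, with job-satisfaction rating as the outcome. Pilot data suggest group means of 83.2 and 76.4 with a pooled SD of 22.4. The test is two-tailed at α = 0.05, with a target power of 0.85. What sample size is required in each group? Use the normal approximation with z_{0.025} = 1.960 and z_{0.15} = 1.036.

Cohen's d = |M₁ − M₂| / SD_pooled = |83.2 − 76.4| / 22.4 = 6.8 / 22.4 = 0.304.
For two independent groups with equal n: n = 2·((z_{α/2} + z_β) / d)².
z_{α/2} + z_β = 1.960 + 1.036 = 2.996.
n = 2 × (2.996 / 0.304)² = 2 × 9.855² = 2 × 97.13 = 194.3.
Round up to the next whole participant.

n = 195 per group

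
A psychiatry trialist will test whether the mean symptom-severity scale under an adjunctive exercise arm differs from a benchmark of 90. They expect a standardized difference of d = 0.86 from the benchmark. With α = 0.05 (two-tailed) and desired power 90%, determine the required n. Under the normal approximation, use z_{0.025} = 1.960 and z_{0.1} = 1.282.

n = 15

For a one-sample test: n = ((z_{α/2} + z_β) / d)².
z_{α/2} + z_β = 1.960 + 1.282 = 3.242.
n = (3.242 / 0.86)² = 3.770² = 14.21.
Round up.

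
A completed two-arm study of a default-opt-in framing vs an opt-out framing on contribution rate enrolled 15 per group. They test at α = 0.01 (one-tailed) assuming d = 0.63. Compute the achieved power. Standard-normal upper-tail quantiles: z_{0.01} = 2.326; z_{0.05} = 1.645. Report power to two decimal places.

power ≈ 0.27

For two equal groups, power = Φ(d·√(n/2) − z_{α}).
d·√(n/2) = 0.63 × √(15/2) = 0.63 × 2.739 = 1.725.
z_β = 1.725 − 2.326 = -0.601.
Power = Φ(-0.601) = 0.274.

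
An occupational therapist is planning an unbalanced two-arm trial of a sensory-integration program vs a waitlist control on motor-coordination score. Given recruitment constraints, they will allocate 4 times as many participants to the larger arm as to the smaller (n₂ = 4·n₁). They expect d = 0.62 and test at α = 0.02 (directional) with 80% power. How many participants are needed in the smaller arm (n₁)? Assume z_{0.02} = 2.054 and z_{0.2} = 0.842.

n₁ = 28

With allocation ratio k = n₂/n₁ = 4, Var(x̄₁−x̄₂) = σ²(1/n₁ + 1/(k·n₁)) = σ²·(k+1)/(k·n₁).
So n₁ = (1 + 1/k)·((z_{α} + z_β)/d)² = 1.250 × (2.896/0.62)².
n₁ = 1.250 × 21.82 = 27.3.
Round up: n₁ = 28, giving n₂ = 4 × 28 = 112.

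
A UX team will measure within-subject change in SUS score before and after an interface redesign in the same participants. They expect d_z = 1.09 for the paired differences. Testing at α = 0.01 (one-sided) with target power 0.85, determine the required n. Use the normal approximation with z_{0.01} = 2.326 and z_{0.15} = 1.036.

n = 10 pairs

For a paired (one-sample on differences) test: n = ((z_{α} + z_β) / d)².
z_{α} + z_β = 2.326 + 1.036 = 3.362.
n = (3.362 / 1.09)² = 3.084² = 9.51.
Round up.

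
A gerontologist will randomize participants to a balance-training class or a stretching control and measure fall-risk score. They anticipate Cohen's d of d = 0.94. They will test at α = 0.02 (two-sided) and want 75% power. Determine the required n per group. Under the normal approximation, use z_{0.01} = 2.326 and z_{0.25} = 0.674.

For two independent groups with equal n: n = 2·((z_{α/2} + z_β) / d)².
z_{α/2} + z_β = 2.326 + 0.674 = 3.000.
n = 2 × (3.000 / 0.94)² = 2 × 3.191² = 2 × 10.19 = 20.4.
Round up to the next whole participant.

n = 21 per group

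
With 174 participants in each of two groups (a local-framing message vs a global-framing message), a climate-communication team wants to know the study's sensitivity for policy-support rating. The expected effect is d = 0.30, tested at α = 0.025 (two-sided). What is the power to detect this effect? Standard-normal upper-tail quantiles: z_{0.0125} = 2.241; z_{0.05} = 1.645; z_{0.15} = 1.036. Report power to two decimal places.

power ≈ 0.71

For two equal groups, power = Φ(d·√(n/2) − z_{α/2}).
d·√(n/2) = 0.30 × √(174/2) = 0.30 × 9.327 = 2.798.
z_β = 2.798 − 2.241 = 0.557.
Power = Φ(0.557) = 0.711.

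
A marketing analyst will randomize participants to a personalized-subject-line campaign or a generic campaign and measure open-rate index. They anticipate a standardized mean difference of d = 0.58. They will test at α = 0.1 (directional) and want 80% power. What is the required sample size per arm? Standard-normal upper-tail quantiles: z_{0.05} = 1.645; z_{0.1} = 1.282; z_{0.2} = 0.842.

n = 27 per group

For two independent groups with equal n: n = 2·((z_{α} + z_β) / d)².
z_{α} + z_β = 1.282 + 0.842 = 2.124.
n = 2 × (2.124 / 0.58)² = 2 × 3.662² = 2 × 13.41 = 26.8.
Round up to the next whole participant.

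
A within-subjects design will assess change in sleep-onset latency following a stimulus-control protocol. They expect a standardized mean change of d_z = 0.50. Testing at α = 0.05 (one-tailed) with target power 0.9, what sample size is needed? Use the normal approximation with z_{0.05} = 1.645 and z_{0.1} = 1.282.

For a paired (one-sample on differences) test: n = ((z_{α} + z_β) / d)².
z_{α} + z_β = 1.645 + 1.282 = 2.927.
n = (2.927 / 0.50)² = 5.854² = 34.27.
Round up.

n = 35 pairs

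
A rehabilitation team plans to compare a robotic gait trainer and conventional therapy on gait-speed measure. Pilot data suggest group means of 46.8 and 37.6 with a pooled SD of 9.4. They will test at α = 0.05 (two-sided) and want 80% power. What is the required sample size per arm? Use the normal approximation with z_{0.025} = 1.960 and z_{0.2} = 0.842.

Cohen's d = |M₁ − M₂| / SD_pooled = |46.8 − 37.6| / 9.4 = 9.2 / 9.4 = 0.979.
For two independent groups with equal n: n = 2·((z_{α/2} + z_β) / d)².
z_{α/2} + z_β = 1.960 + 0.842 = 2.802.
n = 2 × (2.802 / 0.979)² = 2 × 2.862² = 2 × 8.19 = 16.4.
Round up to the next whole participant.

n = 17 per group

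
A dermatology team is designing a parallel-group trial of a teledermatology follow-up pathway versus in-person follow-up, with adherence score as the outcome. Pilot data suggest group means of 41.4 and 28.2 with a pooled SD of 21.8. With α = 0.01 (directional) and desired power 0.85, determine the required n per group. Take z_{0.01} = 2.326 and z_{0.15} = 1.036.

Cohen's d = |M₁ − M₂| / SD_pooled = |41.4 − 28.2| / 21.8 = 13.2 / 21.8 = 0.606.
For two independent groups with equal n: n = 2·((z_{α} + z_β) / d)².
z_{α} + z_β = 2.326 + 1.036 = 3.362.
n = 2 × (3.362 / 0.606)² = 2 × 5.548² = 2 × 30.78 = 61.6.
Round up to the next whole participant.

n = 62 per group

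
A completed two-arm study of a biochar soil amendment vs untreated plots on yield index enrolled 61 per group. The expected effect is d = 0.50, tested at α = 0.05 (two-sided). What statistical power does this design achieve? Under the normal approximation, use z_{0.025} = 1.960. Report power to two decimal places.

For two equal groups, power = Φ(d·√(n/2) − z_{α/2}).
d·√(n/2) = 0.50 × √(61/2) = 0.50 × 5.523 = 2.761.
z_β = 2.761 − 1.960 = 0.801.
Power = Φ(0.801) = 0.789.

power ≈ 0.79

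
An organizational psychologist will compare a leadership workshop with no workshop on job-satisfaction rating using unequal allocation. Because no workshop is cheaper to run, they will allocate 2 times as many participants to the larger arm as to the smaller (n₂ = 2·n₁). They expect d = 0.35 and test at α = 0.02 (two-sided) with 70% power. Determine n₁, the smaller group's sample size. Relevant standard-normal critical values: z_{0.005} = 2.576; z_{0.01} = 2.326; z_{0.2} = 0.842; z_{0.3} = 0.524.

With allocation ratio k = n₂/n₁ = 2, Var(x̄₁−x̄₂) = σ²(1/n₁ + 1/(k·n₁)) = σ²·(k+1)/(k·n₁).
So n₁ = (1 + 1/k)·((z_{α/2} + z_β)/d)² = 1.500 × (2.850/0.35)².
n₁ = 1.500 × 66.31 = 99.5.
Round up: n₁ = 100, giving n₂ = 2 × 100 = 200.

n₁ = 100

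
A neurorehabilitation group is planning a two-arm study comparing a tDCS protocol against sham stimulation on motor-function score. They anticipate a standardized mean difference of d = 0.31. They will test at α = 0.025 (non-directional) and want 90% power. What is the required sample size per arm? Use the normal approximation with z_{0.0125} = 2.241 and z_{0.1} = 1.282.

For two independent groups with equal n: n = 2·((z_{α/2} + z_β) / d)².
z_{α/2} + z_β = 2.241 + 1.282 = 3.523.
n = 2 × (3.523 / 0.31)² = 2 × 11.365² = 2 × 129.15 = 258.3.
Round up to the next whole participant.

n = 259 per group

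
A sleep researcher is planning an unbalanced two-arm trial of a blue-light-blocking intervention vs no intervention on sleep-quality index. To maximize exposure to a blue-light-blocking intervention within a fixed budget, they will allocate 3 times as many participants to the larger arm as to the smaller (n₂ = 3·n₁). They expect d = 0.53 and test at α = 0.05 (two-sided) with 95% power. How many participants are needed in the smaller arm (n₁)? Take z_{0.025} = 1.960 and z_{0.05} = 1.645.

n₁ = 62

With allocation ratio k = n₂/n₁ = 3, Var(x̄₁−x̄₂) = σ²(1/n₁ + 1/(k·n₁)) = σ²·(k+1)/(k·n₁).
So n₁ = (1 + 1/k)·((z_{α/2} + z_β)/d)² = 1.333 × (3.605/0.53)².
n₁ = 1.333 × 46.27 = 61.7.
Round up: n₁ = 62, giving n₂ = 3 × 62 = 186.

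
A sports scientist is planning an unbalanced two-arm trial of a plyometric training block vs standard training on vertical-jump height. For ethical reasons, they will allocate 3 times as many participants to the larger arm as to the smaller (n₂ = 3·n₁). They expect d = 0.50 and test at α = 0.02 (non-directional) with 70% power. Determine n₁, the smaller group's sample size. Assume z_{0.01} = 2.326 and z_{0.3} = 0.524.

With allocation ratio k = n₂/n₁ = 3, Var(x̄₁−x̄₂) = σ²(1/n₁ + 1/(k·n₁)) = σ²·(k+1)/(k·n₁).
So n₁ = (1 + 1/k)·((z_{α/2} + z_β)/d)² = 1.333 × (2.850/0.50)².
n₁ = 1.333 × 32.49 = 43.3.
Round up: n₁ = 44, giving n₂ = 3 × 44 = 132.

n₁ = 44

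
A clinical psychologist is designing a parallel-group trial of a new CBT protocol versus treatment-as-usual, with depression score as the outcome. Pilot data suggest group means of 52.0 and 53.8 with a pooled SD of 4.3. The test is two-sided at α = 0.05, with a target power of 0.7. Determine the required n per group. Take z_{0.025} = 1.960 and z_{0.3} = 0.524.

n = 71 per group

Cohen's d = |M₁ − M₂| / SD_pooled = |52.0 − 53.8| / 4.3 = 1.8 / 4.3 = 0.419.
For two independent groups with equal n: n = 2·((z_{α/2} + z_β) / d)².
z_{α/2} + z_β = 1.960 + 0.524 = 2.484.
n = 2 × (2.484 / 0.419)² = 2 × 5.928² = 2 × 35.15 = 70.3.
Round up to the next whole participant.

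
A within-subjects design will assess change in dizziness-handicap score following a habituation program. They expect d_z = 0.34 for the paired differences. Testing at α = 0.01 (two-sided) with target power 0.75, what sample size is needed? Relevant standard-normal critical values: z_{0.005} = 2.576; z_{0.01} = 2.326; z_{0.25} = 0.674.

For a paired (one-sample on differences) test: n = ((z_{α/2} + z_β) / d)².
z_{α/2} + z_β = 2.576 + 0.674 = 3.250.
n = (3.250 / 0.34)² = 9.559² = 91.37.
Round up.

n = 92 pairs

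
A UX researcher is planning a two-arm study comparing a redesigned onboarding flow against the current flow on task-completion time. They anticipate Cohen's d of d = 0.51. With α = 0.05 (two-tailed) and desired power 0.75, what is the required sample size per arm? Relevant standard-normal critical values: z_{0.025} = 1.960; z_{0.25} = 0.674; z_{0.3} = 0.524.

For two independent groups with equal n: n = 2·((z_{α/2} + z_β) / d)².
z_{α/2} + z_β = 1.960 + 0.674 = 2.634.
n = 2 × (2.634 / 0.51)² = 2 × 5.165² = 2 × 26.67 = 53.3.
Round up to the next whole participant.

n = 54 per group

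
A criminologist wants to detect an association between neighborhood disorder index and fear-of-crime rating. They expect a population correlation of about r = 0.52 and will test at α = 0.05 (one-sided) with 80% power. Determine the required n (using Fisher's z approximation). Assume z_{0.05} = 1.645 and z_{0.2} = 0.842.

n = 22

Fisher's z: C = ½·ln((1+r)/(1−r)) = ½·ln(3.1667) = 0.5763.
n = ((z_{α} + z_β)/C)² + 3.
(1.645 + 0.842) / 0.5763 = 2.487 / 0.5763 = 4.315.
n = 4.315² + 3 = 18.62 + 3 = 21.6.
Round up.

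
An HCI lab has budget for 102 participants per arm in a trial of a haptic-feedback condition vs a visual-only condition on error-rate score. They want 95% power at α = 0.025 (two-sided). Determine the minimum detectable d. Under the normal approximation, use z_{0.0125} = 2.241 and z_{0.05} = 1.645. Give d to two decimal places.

d_min ≈ 0.54

For two independent groups of n = 102 each: d_min = (z_{α/2} + z_β)·√(2/n).
z-sum = 2.241 + 1.645 = 3.886.
d_min = 3.886 × √(2/102) = 3.886 × 0.1400 = 0.544.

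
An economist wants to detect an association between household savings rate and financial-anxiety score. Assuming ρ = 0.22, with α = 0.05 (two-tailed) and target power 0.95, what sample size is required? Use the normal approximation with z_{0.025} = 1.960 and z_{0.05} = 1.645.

Fisher's z: C = ½·ln((1+r)/(1−r)) = ½·ln(1.5641) = 0.2237.
n = ((z_{α/2} + z_β)/C)² + 3.
(1.960 + 1.645) / 0.2237 = 3.605 / 0.2237 = 16.115.
n = 16.115² + 3 = 259.70 + 3 = 262.7.
Round up.

n = 263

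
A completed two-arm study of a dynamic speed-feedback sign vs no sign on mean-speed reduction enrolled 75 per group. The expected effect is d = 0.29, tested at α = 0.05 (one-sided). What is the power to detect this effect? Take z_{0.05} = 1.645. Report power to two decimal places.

For two equal groups, power = Φ(d·√(n/2) − z_{α}).
d·√(n/2) = 0.29 × √(75/2) = 0.29 × 6.124 = 1.776.
z_β = 1.776 − 1.645 = 0.131.
Power = Φ(0.131) = 0.552.

power ≈ 0.55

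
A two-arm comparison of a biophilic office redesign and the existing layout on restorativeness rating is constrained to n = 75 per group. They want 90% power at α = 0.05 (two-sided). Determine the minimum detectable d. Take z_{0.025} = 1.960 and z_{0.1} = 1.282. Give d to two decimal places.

For two independent groups of n = 75 each: d_min = (z_{α/2} + z_β)·√(2/n).
z-sum = 1.960 + 1.282 = 3.242.
d_min = 3.242 × √(2/75) = 3.242 × 0.1633 = 0.529.

d_min ≈ 0.53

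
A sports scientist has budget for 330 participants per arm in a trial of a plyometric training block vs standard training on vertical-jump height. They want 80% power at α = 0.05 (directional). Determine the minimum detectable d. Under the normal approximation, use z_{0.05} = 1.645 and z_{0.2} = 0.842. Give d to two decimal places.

d_min ≈ 0.19

For two independent groups of n = 330 each: d_min = (z_{α} + z_β)·√(2/n).
z-sum = 1.645 + 0.842 = 2.487.
d_min = 2.487 × √(2/330) = 2.487 × 0.0778 = 0.194.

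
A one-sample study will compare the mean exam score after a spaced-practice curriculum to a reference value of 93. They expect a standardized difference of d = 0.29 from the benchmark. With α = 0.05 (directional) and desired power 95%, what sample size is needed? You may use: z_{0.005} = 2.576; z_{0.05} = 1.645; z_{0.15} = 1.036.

n = 129

For a one-sample test: n = ((z_{α} + z_β) / d)².
z_{α} + z_β = 1.645 + 1.645 = 3.290.
n = (3.290 / 0.29)² = 11.345² = 128.71.
Round up.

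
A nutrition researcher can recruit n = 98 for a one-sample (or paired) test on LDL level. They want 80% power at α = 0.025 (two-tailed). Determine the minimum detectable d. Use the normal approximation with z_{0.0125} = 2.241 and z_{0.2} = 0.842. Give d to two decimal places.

d_min ≈ 0.31

For a single sample (or paired design) of n = 98: d_min = (z_{α/2} + z_β)/√n.
z-sum = 2.241 + 0.842 = 3.083.
d_min = 3.083 / √98 = 3.083 / 9.899 = 0.311.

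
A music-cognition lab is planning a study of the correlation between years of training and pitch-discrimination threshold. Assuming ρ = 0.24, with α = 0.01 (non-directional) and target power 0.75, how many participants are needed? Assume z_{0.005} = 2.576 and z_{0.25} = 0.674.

Fisher's z: C = ½·ln((1+r)/(1−r)) = ½·ln(1.6316) = 0.2448.
n = ((z_{α/2} + z_β)/C)² + 3.
(2.576 + 0.674) / 0.2448 = 3.250 / 0.2448 = 13.276.
n = 13.276² + 3 = 176.26 + 3 = 179.3.
Round up.

n = 180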